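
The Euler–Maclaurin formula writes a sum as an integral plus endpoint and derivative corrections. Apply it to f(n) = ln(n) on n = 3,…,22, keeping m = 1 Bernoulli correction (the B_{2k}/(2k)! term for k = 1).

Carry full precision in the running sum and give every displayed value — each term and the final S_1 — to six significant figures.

Integral: ∫_3^22 ln(x) dx = 45.7071.
½[f(3) + f(22)] = ½[1.09861 + 3.09104] = 2.09483.
Integral + boundary = 47.8019.
k=1: B_{2}/(2)! × [f^{(1)}(22) − f^{(1)}(3)] = 1/12 × (0.0454545 − 0.333333) = -0.0239899.

S_1 ≈ 47.7779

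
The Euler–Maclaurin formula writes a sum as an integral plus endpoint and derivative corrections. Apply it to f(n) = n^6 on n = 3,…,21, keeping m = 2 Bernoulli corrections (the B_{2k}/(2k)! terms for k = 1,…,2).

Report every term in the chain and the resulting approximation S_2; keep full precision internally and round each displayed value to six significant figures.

S_2 ≈ 3.02222e+08

The integral term ∫_3^21 x^6 dx = 2.57298e+08.
Boundary: ½(f(3) + f(21)) = ½(729.000 + 8.57661e+07) = 4.28834e+07.
Integral + boundary = 3.00181e+08.
Order-1 term: 1/12 · (2.45046e+07 − 1458.00) = 2.04193e+06.
Partial sum through k=1: 3.02223e+08.
Order-2 term: −1/720 · (1.11132e+06 − 3240.00) = -1539.00.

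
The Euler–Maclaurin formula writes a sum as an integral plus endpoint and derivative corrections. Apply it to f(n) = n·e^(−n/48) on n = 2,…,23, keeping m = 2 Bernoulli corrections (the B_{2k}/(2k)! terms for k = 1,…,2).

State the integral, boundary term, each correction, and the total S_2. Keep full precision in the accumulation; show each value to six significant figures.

Integral: ∫_2^23 x·e^(−x/48) dx = 191.483.
Endpoint term: (f(2) + f(23))/2 = (1.91838 + 14.2439)/2 = 8.08113.
So far: 199.564.
Correction k=1: B_{2}/2! · (f^{(1)}(23) − f^{(1)}(2)) = 1/12 · (0.322552 − 0.919223) = -0.0497226.
Partial sum through k=1: 199.514.
Correction k=2: B_{4}/4! · (f^{(3)}(23) − f^{(3)}(2)) = −1/720 · (0.000677583 − 0.00123160) = 7.69466e-07.

S_2 ≈ 199.514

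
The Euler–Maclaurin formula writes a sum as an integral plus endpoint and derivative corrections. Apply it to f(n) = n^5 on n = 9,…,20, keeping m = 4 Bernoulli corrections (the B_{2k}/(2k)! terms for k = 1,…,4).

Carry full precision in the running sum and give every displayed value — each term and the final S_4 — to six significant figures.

Integral: ∫_9^20 x^5 dx = 1.05781e+07.
Boundary: ½(f(9) + f(20)) = ½(59049.0 + 3.20000e+06) = 1.62952e+06.
Running total after boundary: 1.22076e+07.
Order-1 term: 1/12 · (800000 − 32805.0) = 63932.9.
Running total after k=1: 1.22716e+07.
Order-2 term: −1/720 · (24000.0 − 4860.00) = -26.5833.
Running total after k=2: 1.22715e+07.
Order-3 term: 1/30240 · (120.000 − 120.000) = 0.00000.
Running total after k=3: 1.22715e+07.
Order-4 term: −1/1209600 · (0.00000 − 0.00000) = 0.00000.

S_4 ≈ 1.22715e+07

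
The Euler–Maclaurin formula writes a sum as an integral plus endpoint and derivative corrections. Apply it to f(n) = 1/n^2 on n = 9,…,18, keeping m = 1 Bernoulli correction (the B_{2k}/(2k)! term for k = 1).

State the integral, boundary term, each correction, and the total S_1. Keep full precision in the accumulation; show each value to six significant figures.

S_1 ≈ 0.0634717

∫_9^18 1/x^2 dx evaluates to 0.0555556.
Endpoint term: (f(9) + f(18))/2 = (0.0123457 + 0.00308642)/2 = 0.00771605.
Integral + boundary = 0.0632716.
Order-1 term: 1/12 · (-0.000342936 − (-0.00274348)) = 0.000200046.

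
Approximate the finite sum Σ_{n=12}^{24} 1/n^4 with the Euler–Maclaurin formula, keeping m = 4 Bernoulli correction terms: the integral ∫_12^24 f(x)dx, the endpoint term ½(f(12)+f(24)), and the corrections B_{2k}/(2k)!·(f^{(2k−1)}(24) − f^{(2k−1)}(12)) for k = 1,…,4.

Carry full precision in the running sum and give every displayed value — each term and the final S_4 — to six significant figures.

The integral term ∫_12^24 1/x^4 dx = 0.000168789.
Endpoint term: (f(12) + f(24))/2 = (4.82253e-05 + 3.01408e-06)/2 = 2.56197e-05.
Integral + boundary = 0.000194408.
Correction k=1: B_{2}/2! · (f^{(1)}(24) − f^{(1)}(12)) = 1/12 · (-5.02347e-07 − (-1.60751e-05)) = 1.29773e-06.
Running total after k=1: 0.000195706.
Correction k=2: B_{4}/4! · (f^{(3)}(24) − f^{(3)}(12)) = −1/720 · (-2.61639e-08 − (-3.34898e-06)) = -4.61502e-09.
Running total after k=2: 0.000195701.
Correction k=3: B_{6}/6! · (f^{(5)}(24) − f^{(5)}(12)) = 1/30240 · (-2.54371e-09 − (-1.30238e-06)) = 4.29840e-11.
Running total after k=3: 0.000195701.
Correction k=4: B_{8}/8! · (f^{(7)}(24) − f^{(7)}(12)) = −1/1209600 · (-3.97455e-10 − (-8.13988e-07)) = -6.72611e-13.

S_4 ≈ 0.000195701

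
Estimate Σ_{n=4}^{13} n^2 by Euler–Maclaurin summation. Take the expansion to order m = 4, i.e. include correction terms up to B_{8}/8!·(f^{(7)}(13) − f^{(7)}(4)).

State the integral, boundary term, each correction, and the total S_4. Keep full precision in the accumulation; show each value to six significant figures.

The integral term ∫_4^13 x^2 dx = 711.000.
½[f(4) + f(13)] = ½[16.0000 + 169.000] = 92.5000.
So far: 803.500.
k=1: B_{2}/(2)! × [f^{(1)}(13) − f^{(1)}(4)] = 1/12 × (26.0000 − 8.00000) = 1.50000.
Running total after k=1: 805.000.
k=2: B_{4}/(4)! × [f^{(3)}(13) − f^{(3)}(4)] = −1/720 × (0.00000 − 0.00000) = 0.00000.
Running total after k=2: 805.000.
k=3: B_{6}/(6)! × [f^{(5)}(13) − f^{(5)}(4)] = 1/30240 × (0.00000 − 0.00000) = 0.00000.
Running total after k=3: 805.000.
k=4: B_{8}/(8)! × [f^{(7)}(13) − f^{(7)}(4)] = −1/1209600 × (0.00000 − 0.00000) = 0.00000.

S_4 ≈ 805.000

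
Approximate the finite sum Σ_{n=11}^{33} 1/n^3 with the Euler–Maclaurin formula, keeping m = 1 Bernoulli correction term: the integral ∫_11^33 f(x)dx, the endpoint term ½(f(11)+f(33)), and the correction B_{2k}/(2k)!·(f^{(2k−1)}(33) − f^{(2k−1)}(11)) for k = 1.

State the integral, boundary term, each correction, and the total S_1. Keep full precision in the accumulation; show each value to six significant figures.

S_1 ≈ 0.00407953

Integral: ∫_11^33 1/x^3 dx = 0.00367309.
Endpoint term: (f(11) + f(33))/2 = (0.000751315 + 2.78265e-05)/2 = 0.000389571.
Integral + boundary = 0.00406267.
Correction k=1: B_{2}/2! · (f^{(1)}(33) − f^{(1)}(11)) = 1/12 · (-2.52968e-06 − (-0.000204904)) = 1.68645e-05.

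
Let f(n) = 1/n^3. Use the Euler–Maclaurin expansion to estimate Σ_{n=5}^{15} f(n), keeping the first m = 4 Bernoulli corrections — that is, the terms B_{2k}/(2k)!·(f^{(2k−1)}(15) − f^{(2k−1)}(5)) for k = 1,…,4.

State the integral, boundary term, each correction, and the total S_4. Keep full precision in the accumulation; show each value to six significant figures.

∫_5^15 1/x^3 dx evaluates to 0.0177778.
Boundary: ½(f(5) + f(15)) = ½(0.00800000 + 0.000296296) = 0.00414815.
Integral + boundary = 0.0219259.
Order-1 term: 1/12 · (-5.92593e-05 − (-0.00480000)) = 0.000395062.
Partial sum through k=1: 0.0223210.
Order-2 term: −1/720 · (-5.26749e-06 − (-0.00384000)) = -5.32602e-06.
Partial sum through k=2: 0.0223157.
Order-3 term: 1/30240 · (-9.83265e-07 − (-0.00645120)) = 2.13301e-07.
Partial sum through k=3: 0.0223159.
Order-4 term: −1/1209600 · (-3.14645e-07 − (-0.0185795)) = -1.53597e-08.

S_4 ≈ 0.0223159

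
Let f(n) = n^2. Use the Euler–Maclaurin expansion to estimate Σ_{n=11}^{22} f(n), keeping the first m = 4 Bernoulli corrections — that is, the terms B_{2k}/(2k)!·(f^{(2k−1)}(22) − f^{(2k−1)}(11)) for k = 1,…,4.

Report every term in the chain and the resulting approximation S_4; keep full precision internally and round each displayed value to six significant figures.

Integral: ∫_11^22 x^2 dx = 3105.67.
Boundary: ½(f(11) + f(22)) = ½(121.000 + 484.000) = 302.500.
Running total after boundary: 3408.17.
Order-1 term: 1/12 · (44.0000 − 22.0000) = 1.83333.
Partial sum through k=1: 3410.00.
Order-2 term: −1/720 · (0.00000 − 0.00000) = 0.00000.
Partial sum through k=2: 3410.00.
Order-3 term: 1/30240 · (0.00000 − 0.00000) = 0.00000.
Partial sum through k=3: 3410.00.
Order-4 term: −1/1209600 · (0.00000 − 0.00000) = 0.00000.

S_4 ≈ 3410.00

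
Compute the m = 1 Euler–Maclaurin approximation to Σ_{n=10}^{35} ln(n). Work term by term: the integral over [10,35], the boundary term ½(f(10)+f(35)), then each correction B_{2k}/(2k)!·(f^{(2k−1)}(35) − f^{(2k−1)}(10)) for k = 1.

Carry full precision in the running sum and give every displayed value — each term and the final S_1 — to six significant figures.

S_1 ≈ 79.3343

The integral term ∫_10^35 ln(x) dx = 76.4113.
Endpoint term: (f(10) + f(35))/2 = (2.30259 + 3.55535)/2 = 2.92897.
Running total after boundary: 79.3403.
k=1: B_{2}/(2)! × [f^{(1)}(35) − f^{(1)}(10)] = 1/12 × (0.0285714 − 0.100000) = -0.00595238.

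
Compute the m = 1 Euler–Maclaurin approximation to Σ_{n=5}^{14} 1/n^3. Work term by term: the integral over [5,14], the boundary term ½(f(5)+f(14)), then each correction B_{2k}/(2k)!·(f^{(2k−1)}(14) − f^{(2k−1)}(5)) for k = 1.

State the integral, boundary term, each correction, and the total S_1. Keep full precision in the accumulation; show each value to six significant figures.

∫_5^14 1/x^3 dx evaluates to 0.0174490.
Boundary: ½(f(5) + f(14)) = ½(0.00800000 + 0.000364431) = 0.00418222.
Integral + boundary = 0.0216312.
k=1: B_{2}/(2)! × [f^{(1)}(14) − f^{(1)}(5)] = 1/12 × (-7.80925e-05 − (-0.00480000)) = 0.000393492.

S_1 ≈ 0.0220247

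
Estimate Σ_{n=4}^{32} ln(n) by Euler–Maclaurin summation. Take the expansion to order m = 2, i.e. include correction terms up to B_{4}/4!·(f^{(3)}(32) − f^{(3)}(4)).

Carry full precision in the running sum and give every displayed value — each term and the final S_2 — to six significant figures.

The integral term ∫_4^32 ln(x) dx = 77.3584.
½[f(4) + f(32)] = ½[1.38629 + 3.46574] = 2.42602.
Integral + boundary = 79.7844.
k=1: B_{2}/(2)! × [f^{(1)}(32) − f^{(1)}(4)] = 1/12 × (0.0312500 − 0.250000) = -0.0182292.
Running total after k=1: 79.7662.
k=2: B_{4}/(4)! × [f^{(3)}(32) − f^{(3)}(4)] = −1/720 × (6.10352e-05 − 0.0312500) = 4.33180e-05.

S_2 ≈ 79.7662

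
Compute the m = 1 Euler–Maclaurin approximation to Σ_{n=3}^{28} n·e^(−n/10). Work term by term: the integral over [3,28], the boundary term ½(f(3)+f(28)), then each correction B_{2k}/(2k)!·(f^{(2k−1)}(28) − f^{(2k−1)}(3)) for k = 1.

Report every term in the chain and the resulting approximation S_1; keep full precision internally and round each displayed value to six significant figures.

Integral: ∫_3^28 x·e^(−x/10) dx = 73.1985.
Endpoint term: (f(3) + f(28))/2 = (2.22245 + 1.70268)/2 = 1.96257.
Running total after boundary: 75.1611.
k=1: B_{2}/(2)! × [f^{(1)}(28) − f^{(1)}(3)] = 1/12 × (-0.109458 − 0.518573) = -0.0523359.

S_1 ≈ 75.1088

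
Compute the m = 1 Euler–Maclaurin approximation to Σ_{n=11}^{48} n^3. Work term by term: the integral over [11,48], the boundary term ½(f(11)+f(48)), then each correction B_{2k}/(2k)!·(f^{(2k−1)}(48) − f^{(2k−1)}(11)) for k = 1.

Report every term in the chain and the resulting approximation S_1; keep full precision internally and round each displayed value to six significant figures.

S_1 ≈ 1.37995e+06

∫_11^48 x^3 dx evaluates to 1.32344e+06.
Endpoint term: (f(11) + f(48))/2 = (1331.00 + 110592)/2 = 55961.5.
Integral + boundary = 1.37941e+06.
Correction k=1: B_{2}/2! · (f^{(1)}(48) − f^{(1)}(11)) = 1/12 · (6912.00 − 363.000) = 545.750.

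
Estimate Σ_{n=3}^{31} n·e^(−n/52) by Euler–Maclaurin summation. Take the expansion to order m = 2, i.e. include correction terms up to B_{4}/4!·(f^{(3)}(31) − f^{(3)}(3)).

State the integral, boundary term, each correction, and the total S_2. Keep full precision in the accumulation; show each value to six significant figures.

S_2 ≈ 331.770

∫_3^31 x·e^(−x/52) dx evaluates to 321.871.
Endpoint term: (f(3) + f(31))/2 = (2.83182 + 17.0787)/2 = 9.95527.
Integral + boundary = 331.826.
Order-1 term: 1/12 · (0.222490 − 0.889482) = -0.0555827.
Running total after k=1: 331.770.
Order-2 term: −1/720 · (0.000489772 − 0.00102713) = 7.46333e-07.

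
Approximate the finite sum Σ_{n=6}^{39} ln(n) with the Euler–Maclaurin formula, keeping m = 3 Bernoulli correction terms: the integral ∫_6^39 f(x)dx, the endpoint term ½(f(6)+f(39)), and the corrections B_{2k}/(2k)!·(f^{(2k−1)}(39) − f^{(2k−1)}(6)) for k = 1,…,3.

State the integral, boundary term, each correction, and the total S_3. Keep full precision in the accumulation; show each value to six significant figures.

The integral term ∫_6^39 ln(x) dx = 99.1283.
Endpoint term: (f(6) + f(39))/2 = (1.79176 + 3.66356)/2 = 2.72766.
Integral + boundary = 101.856.
k=1: B_{2}/(2)! × [f^{(1)}(39) − f^{(1)}(6)] = 1/12 × (0.0256410 − 0.166667) = -0.0117521.
After k=1: 101.844.
k=2: B_{4}/(4)! × [f^{(3)}(39) − f^{(3)}(6)] = −1/720 × (3.37160e-05 − 0.00925926) = 1.28133e-05.
After k=2: 101.844.
k=3: B_{6}/(6)! × [f^{(5)}(39) − f^{(5)}(6)] = 1/30240 × (2.66004e-07 − 0.00308642) = -1.02055e-07.

S_3 ≈ 101.844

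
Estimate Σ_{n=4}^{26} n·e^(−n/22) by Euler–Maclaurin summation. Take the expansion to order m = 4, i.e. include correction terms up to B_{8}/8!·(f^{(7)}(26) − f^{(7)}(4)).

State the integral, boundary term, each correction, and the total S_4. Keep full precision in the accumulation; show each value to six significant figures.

The integral term ∫_4^26 x·e^(−x/22) dx = 153.010.
½[f(4) + f(26)] = ½[3.33501 + 7.97473] = 5.65487.
Running total after boundary: 158.665.
Order-1 term: 1/12 · (-0.0557674 − 0.682161) = -0.0614941.
Partial sum through k=1: 158.603.
Order-2 term: −1/720 · (0.00115222 − 0.00485468) = 5.14231e-06.
Partial sum through k=2: 158.603.
Order-3 term: 1/30240 · (4.99930e-06 − 1.71486e-05) = -4.01764e-10.
Partial sum through k=3: 158.603.
Order-4 term: −1/1209600 · (1.57396e-08 − 5.01383e-08) = 2.84381e-14.

S_4 ≈ 158.603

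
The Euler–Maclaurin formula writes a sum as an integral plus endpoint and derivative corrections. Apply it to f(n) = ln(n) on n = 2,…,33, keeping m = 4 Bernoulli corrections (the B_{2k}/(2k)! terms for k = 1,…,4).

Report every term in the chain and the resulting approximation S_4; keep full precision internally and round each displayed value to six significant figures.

S_4 ≈ 85.0545

Integral: ∫_2^33 ln(x) dx = 82.9985.
½[f(2) + f(33)] = ½[0.693147 + 3.49651] = 2.09483.
Integral + boundary = 85.0933.
Correction k=1: B_{2}/2! · (f^{(1)}(33) − f^{(1)}(2)) = 1/12 · (0.0303030 − 0.500000) = -0.0391414.
Partial sum through k=1: 85.0541.
Correction k=2: B_{4}/4! · (f^{(3)}(33) − f^{(3)}(2)) = −1/720 · (5.56529e-05 − 0.250000) = 0.000347145.
Partial sum through k=2: 85.0545.
Correction k=3: B_{6}/6! · (f^{(5)}(33) − f^{(5)}(2)) = 1/30240 · (6.13256e-07 − 0.750000) = -2.48016e-05.
Partial sum through k=3: 85.0545.
Correction k=4: B_{8}/8! · (f^{(7)}(33) − f^{(7)}(2)) = −1/1209600 · (1.68941e-08 − 5.62500) = 4.65030e-06.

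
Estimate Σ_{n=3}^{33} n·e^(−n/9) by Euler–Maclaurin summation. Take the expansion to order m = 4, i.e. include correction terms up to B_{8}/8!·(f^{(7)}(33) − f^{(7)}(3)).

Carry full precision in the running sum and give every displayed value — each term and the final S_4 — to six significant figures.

S_4 ≈ 69.1742

Integral: ∫_3^33 x·e^(−x/9) dx = 67.7231.
Endpoint term: (f(3) + f(33))/2 = (2.14959 + 0.843531)/2 = 1.49656.
Running total after boundary: 69.2197.
Order-1 term: 1/12 · (-0.0681641 − 0.477688) = -0.0454876.
After k=1: 69.1742.
Order-2 term: −1/720 · (-0.000210383 − 0.0235895) = 3.30554e-05.
After k=2: 69.1742.
Order-3 term: 1/30240 · (5.19464e-06 − 0.000509650) = -1.66817e-08.
After k=3: 69.1742.
Order-4 term: −1/1209600 · (1.60328e-07 − 8.98853e-06) = 7.29845e-12.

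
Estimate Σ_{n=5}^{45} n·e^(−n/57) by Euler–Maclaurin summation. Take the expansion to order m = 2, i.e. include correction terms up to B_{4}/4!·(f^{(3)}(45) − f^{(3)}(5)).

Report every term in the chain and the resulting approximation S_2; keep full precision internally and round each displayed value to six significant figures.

S_2 ≈ 609.610

Integral: ∫_5^45 x·e^(−x/57) dx = 597.165.
½[f(5) + f(45)] = ½[4.58009 + 20.4338] = 12.5069.
So far: 609.672.
Order-1 term: 1/12 · (0.0955966 − 0.835666) = -0.0616724.
After k=1: 609.610.
Order-2 term: −1/720 · (0.000308946 − 0.000821084) = 7.11303e-07.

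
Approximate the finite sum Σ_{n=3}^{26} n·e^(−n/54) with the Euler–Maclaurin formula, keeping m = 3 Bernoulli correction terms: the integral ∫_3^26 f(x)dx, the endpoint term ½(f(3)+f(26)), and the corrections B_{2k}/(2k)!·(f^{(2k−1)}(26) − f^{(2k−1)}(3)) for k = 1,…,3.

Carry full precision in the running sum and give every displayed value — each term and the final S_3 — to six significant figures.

∫_3^26 x·e^(−x/54) dx evaluates to 242.476.
Boundary: ½(f(3) + f(26)) = ½(2.83788 + 16.0646) = 9.45121.
So far: 251.927.
Correction k=1: B_{2}/2! · (f^{(1)}(26) − f^{(1)}(3)) = 1/12 · (0.320376 − 0.893406) = -0.0477525.
Partial sum through k=1: 251.880.
Correction k=2: B_{4}/4! · (f^{(3)}(26) − f^{(3)}(3)) = −1/720 · (0.000533646 − 0.000955187) = 5.85474e-07.
Partial sum through k=2: 251.880.
Correction k=3: B_{6}/6! · (f^{(5)}(26) − f^{(5)}(3)) = 1/30240 · (3.28334e-07 − 5.50066e-07) = -7.33240e-12.

S_3 ≈ 251.880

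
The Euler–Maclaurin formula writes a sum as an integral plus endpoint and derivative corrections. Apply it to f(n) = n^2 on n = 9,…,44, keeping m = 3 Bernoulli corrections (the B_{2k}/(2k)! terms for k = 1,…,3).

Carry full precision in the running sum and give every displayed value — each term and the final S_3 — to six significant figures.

S_3 ≈ 29166.0

Integral: ∫_9^44 x^2 dx = 28151.7.
Endpoint term: (f(9) + f(44))/2 = (81.0000 + 1936.00)/2 = 1008.50.
Running total after boundary: 29160.2.
Correction k=1: B_{2}/2! · (f^{(1)}(44) − f^{(1)}(9)) = 1/12 · (88.0000 − 18.0000) = 5.83333.
After k=1: 29166.0.
Correction k=2: B_{4}/4! · (f^{(3)}(44) − f^{(3)}(9)) = −1/720 · (0.00000 − 0.00000) = 0.00000.
After k=2: 29166.0.
Correction k=3: B_{6}/6! · (f^{(5)}(44) − f^{(5)}(9)) = 1/30240 · (0.00000 − 0.00000) = 0.00000.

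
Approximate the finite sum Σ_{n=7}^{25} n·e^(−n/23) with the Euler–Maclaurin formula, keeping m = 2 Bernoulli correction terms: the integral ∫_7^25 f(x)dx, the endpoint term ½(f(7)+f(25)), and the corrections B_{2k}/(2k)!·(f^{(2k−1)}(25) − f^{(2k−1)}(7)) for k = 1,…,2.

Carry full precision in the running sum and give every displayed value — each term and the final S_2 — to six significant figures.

S_2 ≈ 143.384

The integral term ∫_7^25 x·e^(−x/23) dx = 136.633.
½[f(7) + f(25)] = ½[5.16323 + 8.43103] = 6.79713.
Integral + boundary = 143.430.
Order-1 term: 1/12 · (-0.0293253 − 0.513116) = -0.0452034.
After k=1: 143.384.
Order-2 term: −1/720 · (0.00121958 − 0.00375865) = 3.52648e-06.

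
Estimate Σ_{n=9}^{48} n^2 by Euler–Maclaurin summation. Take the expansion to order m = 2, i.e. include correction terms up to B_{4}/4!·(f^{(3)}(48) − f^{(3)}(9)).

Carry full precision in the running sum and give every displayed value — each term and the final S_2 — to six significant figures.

∫_9^48 x^2 dx evaluates to 36621.0.
½[f(9) + f(48)] = ½[81.0000 + 2304.00] = 1192.50.
Integral + boundary = 37813.5.
Correction k=1: B_{2}/2! · (f^{(1)}(48) − f^{(1)}(9)) = 1/12 · (96.0000 − 18.0000) = 6.50000.
Partial sum through k=1: 37820.0.
Correction k=2: B_{4}/4! · (f^{(3)}(48) − f^{(3)}(9)) = −1/720 · (0.00000 − 0.00000) = 0.00000.

S_2 ≈ 37820.0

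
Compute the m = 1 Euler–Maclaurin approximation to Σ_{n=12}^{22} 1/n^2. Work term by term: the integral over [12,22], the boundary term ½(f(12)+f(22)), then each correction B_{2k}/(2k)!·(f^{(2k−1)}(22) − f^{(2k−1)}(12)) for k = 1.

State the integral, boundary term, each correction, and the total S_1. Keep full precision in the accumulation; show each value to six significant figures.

S_1 ≈ 0.0424649

∫_12^22 1/x^2 dx evaluates to 0.0378788.
½[f(12) + f(22)] = ½[0.00694444 + 0.00206612] = 0.00450528.
So far: 0.0423841.
Correction k=1: B_{2}/2! · (f^{(1)}(22) − f^{(1)}(12)) = 1/12 · (-0.000187829 − (-0.00115741)) = 8.07982e-05.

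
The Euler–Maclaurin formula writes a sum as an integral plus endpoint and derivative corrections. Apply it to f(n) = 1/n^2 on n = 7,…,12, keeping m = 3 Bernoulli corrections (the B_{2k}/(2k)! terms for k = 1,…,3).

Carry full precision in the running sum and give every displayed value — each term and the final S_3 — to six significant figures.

The integral term ∫_7^12 1/x^2 dx = 0.0595238.
½[f(7) + f(12)] = ½[0.0204082 + 0.00694444] = 0.0136763.
Integral + boundary = 0.0732001.
Correction k=1: B_{2}/2! · (f^{(1)}(12) − f^{(1)}(7)) = 1/12 · (-0.00115741 − (-0.00583090)) = 0.000389458.
After k=1: 0.0735896.
Correction k=2: B_{4}/4! · (f^{(3)}(12) − f^{(3)}(7)) = −1/720 · (-9.64506e-05 − (-0.00142798)) = -1.84934e-06.
After k=2: 0.0735877.
Correction k=3: B_{6}/6! · (f^{(5)}(12) − f^{(5)}(7)) = 1/30240 · (-2.00939e-05 − (-0.000874271)) = 2.82466e-08.

S_3 ≈ 0.0735878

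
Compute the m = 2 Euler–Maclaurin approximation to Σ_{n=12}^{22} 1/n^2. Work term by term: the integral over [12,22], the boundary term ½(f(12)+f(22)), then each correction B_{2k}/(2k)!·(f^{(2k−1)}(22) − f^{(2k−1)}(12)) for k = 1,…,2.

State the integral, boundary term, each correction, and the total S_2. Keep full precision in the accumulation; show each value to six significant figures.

S_2 ≈ 0.0424647

Integral: ∫_12^22 1/x^2 dx = 0.0378788.
½[f(12) + f(22)] = ½[0.00694444 + 0.00206612] = 0.00450528.
Running total after boundary: 0.0423841.
Correction k=1: B_{2}/2! · (f^{(1)}(22) − f^{(1)}(12)) = 1/12 · (-0.000187829 − (-0.00115741)) = 8.07982e-05.
Running total after k=1: 0.0424649.
Correction k=2: B_{4}/4! · (f^{(3)}(22) − f^{(3)}(12)) = −1/720 · (-4.65691e-06 − (-9.64506e-05)) = -1.27491e-07.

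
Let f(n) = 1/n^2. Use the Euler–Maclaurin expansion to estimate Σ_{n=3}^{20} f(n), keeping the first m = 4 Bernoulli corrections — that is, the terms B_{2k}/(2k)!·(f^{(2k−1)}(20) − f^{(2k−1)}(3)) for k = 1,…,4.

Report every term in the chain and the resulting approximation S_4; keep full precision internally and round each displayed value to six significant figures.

S_4 ≈ 0.346163

The integral term ∫_3^20 1/x^2 dx = 0.283333.
Boundary: ½(f(3) + f(20)) = ½(0.111111 + 0.00250000) = 0.0568056.
Integral + boundary = 0.340139.
k=1: B_{2}/(2)! × [f^{(1)}(20) − f^{(1)}(3)] = 1/12 × (-0.000250000 − (-0.0740741)) = 0.00615201.
After k=1: 0.346291.
k=2: B_{4}/(4)! × [f^{(3)}(20) − f^{(3)}(3)] = −1/720 × (-7.50000e-06 − (-0.0987654)) = -0.000137164.
After k=2: 0.346154.
k=3: B_{6}/(6)! × [f^{(5)}(20) − f^{(5)}(3)] = 1/30240 × (-5.62500e-07 − (-0.329218)) = 1.08868e-05.
After k=3: 0.346165.
k=4: B_{8}/(8)! × [f^{(7)}(20) − f^{(7)}(3)] = −1/1209600 × (-7.87500e-08 − (-2.04847)) = -1.69351e-06.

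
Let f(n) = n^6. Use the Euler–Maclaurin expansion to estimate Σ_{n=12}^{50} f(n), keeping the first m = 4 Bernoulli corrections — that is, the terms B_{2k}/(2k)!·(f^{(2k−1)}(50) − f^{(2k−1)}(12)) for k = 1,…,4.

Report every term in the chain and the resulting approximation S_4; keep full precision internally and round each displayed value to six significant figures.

S_4 ≈ 1.19572e+11

Integral: ∫_12^50 x^6 dx = 1.11602e+11.
Boundary: ½(f(12) + f(50)) = ½(2.98598e+06 + 1.56250e+10) = 7.81399e+09.
So far: 1.19416e+11.
k=1: B_{2}/(2)! × [f^{(1)}(50) − f^{(1)}(12)] = 1/12 × (1.87500e+09 − 1.49299e+06) = 1.56126e+08.
Partial sum through k=1: 1.19572e+11.
k=2: B_{4}/(4)! × [f^{(3)}(50) − f^{(3)}(12)] = −1/720 × (1.50000e+07 − 207360) = -20545.3.
Partial sum through k=2: 1.19572e+11.
k=3: B_{6}/(6)! × [f^{(5)}(50) − f^{(5)}(12)] = 1/30240 × (36000.0 − 8640.00) = 0.904762.
Partial sum through k=3: 1.19572e+11.
k=4: B_{8}/(8)! × [f^{(7)}(50) − f^{(7)}(12)] = −1/1209600 × (0.00000 − 0.00000) = 0.00000.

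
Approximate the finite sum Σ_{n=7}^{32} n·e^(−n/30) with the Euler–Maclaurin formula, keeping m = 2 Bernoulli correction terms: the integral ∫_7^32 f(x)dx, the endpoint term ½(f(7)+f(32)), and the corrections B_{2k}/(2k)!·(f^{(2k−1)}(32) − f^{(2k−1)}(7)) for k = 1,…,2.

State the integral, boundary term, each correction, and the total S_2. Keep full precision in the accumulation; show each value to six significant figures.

S_2 ≈ 247.097

∫_7^32 x·e^(−x/30) dx evaluates to 238.871.
Boundary: ½(f(7) + f(32)) = ½(5.54323 + 11.0129) = 8.27807.
Running total after boundary: 247.149.
k=1: B_{2}/(2)! × [f^{(1)}(32) − f^{(1)}(7)] = 1/12 × (-0.0229436 − 0.607115) = -0.0525049.
Running total after k=1: 247.097.
k=2: B_{4}/(4)! × [f^{(3)}(32) − f^{(3)}(7)] = −1/720 × (0.000739293 − 0.00243433) = 2.35421e-06.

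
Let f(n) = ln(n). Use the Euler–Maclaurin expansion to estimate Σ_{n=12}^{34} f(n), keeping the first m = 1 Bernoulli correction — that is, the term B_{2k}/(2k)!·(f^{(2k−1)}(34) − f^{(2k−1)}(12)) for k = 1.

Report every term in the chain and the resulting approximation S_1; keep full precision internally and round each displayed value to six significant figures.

S_1 ≈ 71.0785

The integral term ∫_12^34 ln(x) dx = 68.0774.
½[f(12) + f(34)] = ½[2.48491 + 3.52636] = 3.00563.
Running total after boundary: 71.0830.
Order-1 term: 1/12 · (0.0294118 − 0.0833333) = -0.00449346.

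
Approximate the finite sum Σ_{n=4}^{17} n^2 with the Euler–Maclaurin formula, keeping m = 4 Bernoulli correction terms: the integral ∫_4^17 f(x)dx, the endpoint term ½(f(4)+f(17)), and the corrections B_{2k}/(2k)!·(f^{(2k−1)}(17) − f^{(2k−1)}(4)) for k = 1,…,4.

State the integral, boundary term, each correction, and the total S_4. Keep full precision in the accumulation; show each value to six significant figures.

S_4 ≈ 1771.00

The integral term ∫_4^17 x^2 dx = 1616.33.
½[f(4) + f(17)] = ½[16.0000 + 289.000] = 152.500.
So far: 1768.83.
Order-1 term: 1/12 · (34.0000 − 8.00000) = 2.16667.
Running total after k=1: 1771.00.
Order-2 term: −1/720 · (0.00000 − 0.00000) = 0.00000.
Running total after k=2: 1771.00.
Order-3 term: 1/30240 · (0.00000 − 0.00000) = 0.00000.
Running total after k=3: 1771.00.
Order-4 term: −1/1209600 · (0.00000 − 0.00000) = 0.00000.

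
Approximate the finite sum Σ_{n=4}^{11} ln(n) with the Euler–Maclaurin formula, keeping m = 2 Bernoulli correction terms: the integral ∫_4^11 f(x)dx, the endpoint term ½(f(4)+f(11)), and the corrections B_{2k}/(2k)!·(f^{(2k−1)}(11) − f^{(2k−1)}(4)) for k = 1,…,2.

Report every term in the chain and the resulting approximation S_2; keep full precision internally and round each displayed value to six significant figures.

The integral term ∫_4^11 ln(x) dx = 13.8317.
Boundary: ½(f(4) + f(11)) = ½(1.38629 + 2.39790) = 1.89209.
Integral + boundary = 15.7238.
k=1: B_{2}/(2)! × [f^{(1)}(11) − f^{(1)}(4)] = 1/12 × (0.0909091 − 0.250000) = -0.0132576.
After k=1: 15.7105.
k=2: B_{4}/(4)! × [f^{(3)}(11) − f^{(3)}(4)] = −1/720 × (0.00150263 − 0.0312500) = 4.13158e-05.

S_2 ≈ 15.7105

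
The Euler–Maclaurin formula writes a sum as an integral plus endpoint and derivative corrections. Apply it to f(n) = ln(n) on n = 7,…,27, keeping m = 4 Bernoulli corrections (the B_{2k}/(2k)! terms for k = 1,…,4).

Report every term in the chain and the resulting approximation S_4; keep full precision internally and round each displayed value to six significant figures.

∫_7^27 ln(x) dx evaluates to 55.3662.
Boundary: ½(f(7) + f(27)) = ½(1.94591 + 3.29584) = 2.62087.
Integral + boundary = 57.9871.
k=1: B_{2}/(2)! × [f^{(1)}(27) − f^{(1)}(7)] = 1/12 × (0.0370370 − 0.142857) = -0.00881834.
Partial sum through k=1: 57.9783.
k=2: B_{4}/(4)! × [f^{(3)}(27) − f^{(3)}(7)] = −1/720 × (0.000101611 − 0.00583090) = 7.95735e-06.
Partial sum through k=2: 57.9783.
k=3: B_{6}/(6)! × [f^{(5)}(27) − f^{(5)}(7)] = 1/30240 × (1.67260e-06 − 0.00142798) = -4.71661e-08.
Partial sum through k=3: 57.9783.
k=4: B_{8}/(8)! × [f^{(7)}(27) − f^{(7)}(7)] = −1/1209600 × (6.88313e-08 − 0.000874271) = 7.22720e-10.

S_4 ≈ 57.9783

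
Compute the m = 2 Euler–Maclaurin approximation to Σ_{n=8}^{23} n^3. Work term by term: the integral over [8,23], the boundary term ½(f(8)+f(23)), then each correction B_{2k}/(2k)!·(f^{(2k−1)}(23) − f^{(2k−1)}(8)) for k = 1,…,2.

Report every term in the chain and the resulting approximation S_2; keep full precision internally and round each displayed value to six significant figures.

S_2 ≈ 75392.0

∫_8^23 x^3 dx evaluates to 68936.2.
½[f(8) + f(23)] = ½[512.000 + 12167.0] = 6339.50.
Integral + boundary = 75275.8.
Order-1 term: 1/12 · (1587.00 − 192.000) = 116.250.
After k=1: 75392.0.
Order-2 term: −1/720 · (6.00000 − 6.00000) = 0.00000.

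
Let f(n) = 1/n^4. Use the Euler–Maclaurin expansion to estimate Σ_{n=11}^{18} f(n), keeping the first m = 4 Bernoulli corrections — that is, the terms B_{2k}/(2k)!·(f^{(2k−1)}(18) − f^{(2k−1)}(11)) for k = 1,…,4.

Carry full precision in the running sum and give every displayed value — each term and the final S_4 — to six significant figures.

S_4 ≈ 0.000234081

Integral: ∫_11^18 1/x^4 dx = 0.000193282.
Boundary: ½(f(11) + f(18)) = ½(6.83013e-05 + 9.52599e-06) = 3.89137e-05.
So far: 0.000232196.
k=1: B_{2}/(2)! × [f^{(1)}(18) − f^{(1)}(11)] = 1/12 × (-2.11689e-06 − (-2.48369e-05)) = 1.89333e-06.
Running total after k=1: 0.000234089.
k=2: B_{4}/(4)! × [f^{(3)}(18) − f^{(3)}(11)] = −1/720 × (-1.96008e-07 − (-6.15790e-06)) = -8.28040e-09.
Running total after k=2: 0.000234081.
k=3: B_{6}/(6)! × [f^{(5)}(18) − f^{(5)}(11)] = 1/30240 × (-3.38779e-08 − (-2.84994e-06)) = 9.31236e-11.
Running total after k=3: 0.000234081.
k=4: B_{8}/(8)! × [f^{(7)}(18) − f^{(7)}(11)] = −1/1209600 × (-9.41053e-09 − (-2.11979e-06)) = -1.74469e-12.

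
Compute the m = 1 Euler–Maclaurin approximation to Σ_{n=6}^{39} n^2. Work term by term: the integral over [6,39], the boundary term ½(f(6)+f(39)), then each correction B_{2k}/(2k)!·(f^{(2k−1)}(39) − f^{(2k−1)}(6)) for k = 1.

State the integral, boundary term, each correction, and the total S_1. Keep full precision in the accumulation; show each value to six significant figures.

S_1 ≈ 20485.0

The integral term ∫_6^39 x^2 dx = 19701.0.
½[f(6) + f(39)] = ½[36.0000 + 1521.00] = 778.500.
Integral + boundary = 20479.5.
Order-1 term: 1/12 · (78.0000 − 12.0000) = 5.50000.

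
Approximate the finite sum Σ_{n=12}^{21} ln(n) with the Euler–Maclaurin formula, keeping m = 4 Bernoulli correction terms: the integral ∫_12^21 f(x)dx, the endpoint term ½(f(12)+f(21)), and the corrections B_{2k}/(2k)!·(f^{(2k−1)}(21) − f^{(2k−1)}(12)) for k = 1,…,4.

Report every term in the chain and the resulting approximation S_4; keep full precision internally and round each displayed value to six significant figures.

S_4 ≈ 27.8778

The integral term ∫_12^21 ln(x) dx = 25.1161.
Boundary: ½(f(12) + f(21)) = ½(2.48491 + 3.04452) = 2.76471.
So far: 27.8808.
k=1: B_{2}/(2)! × [f^{(1)}(21) − f^{(1)}(12)] = 1/12 × (0.0476190 − 0.0833333) = -0.00297619.
Partial sum through k=1: 27.8778.
k=2: B_{4}/(4)! × [f^{(3)}(21) − f^{(3)}(12)] = −1/720 × (0.000215959 − 0.00115741) = 1.30757e-06.
Partial sum through k=2: 27.8778.
k=3: B_{6}/(6)! × [f^{(5)}(21) − f^{(5)}(12)] = 1/30240 × (5.87645e-06 − 9.64506e-05) = -2.99518e-09.
Partial sum through k=3: 27.8778.
k=4: B_{8}/(8)! × [f^{(7)}(21) − f^{(7)}(12)] = −1/1209600 × (3.99758e-07 − 2.00939e-05) = 1.62815e-11.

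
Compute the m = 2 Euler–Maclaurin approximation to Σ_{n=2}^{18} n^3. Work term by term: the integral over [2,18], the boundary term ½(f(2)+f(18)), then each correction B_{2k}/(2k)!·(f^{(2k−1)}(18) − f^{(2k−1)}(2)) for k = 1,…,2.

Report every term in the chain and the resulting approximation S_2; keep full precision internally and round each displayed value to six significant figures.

Integral: ∫_2^18 x^3 dx = 26240.0.
Boundary: ½(f(2) + f(18)) = ½(8.00000 + 5832.00) = 2920.00.
So far: 29160.0.
Correction k=1: B_{2}/2! · (f^{(1)}(18) − f^{(1)}(2)) = 1/12 · (972.000 − 12.0000) = 80.0000.
Running total after k=1: 29240.0.
Correction k=2: B_{4}/4! · (f^{(3)}(18) − f^{(3)}(2)) = −1/720 · (6.00000 − 6.00000) = 0.00000.

S_2 ≈ 29240.0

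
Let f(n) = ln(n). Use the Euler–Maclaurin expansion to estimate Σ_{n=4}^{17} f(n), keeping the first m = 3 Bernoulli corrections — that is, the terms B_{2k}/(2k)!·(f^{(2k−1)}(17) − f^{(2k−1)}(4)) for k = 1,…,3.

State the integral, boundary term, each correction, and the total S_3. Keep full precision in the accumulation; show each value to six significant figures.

S_3 ≈ 31.7133

∫_4^17 ln(x) dx evaluates to 29.6194.
Endpoint term: (f(4) + f(17))/2 = (1.38629 + 2.83321)/2 = 2.10975.
So far: 31.7292.
Correction k=1: B_{2}/2! · (f^{(1)}(17) − f^{(1)}(4)) = 1/12 · (0.0588235 − 0.250000) = -0.0159314.
Running total after k=1: 31.7133.
Correction k=2: B_{4}/4! · (f^{(3)}(17) − f^{(3)}(4)) = −1/720 · (0.000407083 − 0.0312500) = 4.28374e-05.
Running total after k=2: 31.7133.
Correction k=3: B_{6}/6! · (f^{(5)}(17) − f^{(5)}(4)) = 1/30240 · (1.69031e-05 − 0.0234375) = -7.74491e-07.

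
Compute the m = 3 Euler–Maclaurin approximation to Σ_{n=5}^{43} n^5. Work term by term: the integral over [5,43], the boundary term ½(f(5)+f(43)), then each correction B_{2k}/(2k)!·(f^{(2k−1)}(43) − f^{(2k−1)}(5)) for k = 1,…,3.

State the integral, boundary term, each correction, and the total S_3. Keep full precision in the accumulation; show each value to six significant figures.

The integral term ∫_5^43 x^5 dx = 1.05356e+09.
Boundary: ½(f(5) + f(43)) = ½(3125.00 + 1.47008e+08) = 7.35058e+07.
So far: 1.12706e+09.
Correction k=1: B_{2}/2! · (f^{(1)}(43) − f^{(1)}(5)) = 1/12 · (1.70940e+07 − 3125.00) = 1.42424e+06.
After k=1: 1.12849e+09.
Correction k=2: B_{4}/4! · (f^{(3)}(43) − f^{(3)}(5)) = −1/720 · (110940 − 1500.00) = -152.000.
After k=2: 1.12849e+09.
Correction k=3: B_{6}/6! · (f^{(5)}(43) − f^{(5)}(5)) = 1/30240 · (120.000 − 120.000) = 0.00000.

S_3 ≈ 1.12849e+09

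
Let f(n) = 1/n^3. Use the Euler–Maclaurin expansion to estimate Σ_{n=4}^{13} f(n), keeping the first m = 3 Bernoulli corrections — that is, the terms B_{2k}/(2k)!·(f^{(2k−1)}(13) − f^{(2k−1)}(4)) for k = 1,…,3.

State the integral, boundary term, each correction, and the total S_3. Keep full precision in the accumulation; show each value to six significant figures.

The integral term ∫_4^13 1/x^3 dx = 0.0282914.
½[f(4) + f(13)] = ½[0.0156250 + 0.000455166] = 0.00804008.
Running total after boundary: 0.0363315.
Correction k=1: B_{2}/2! · (f^{(1)}(13) − f^{(1)}(4)) = 1/12 · (-0.000105038 − (-0.0117188)) = 0.000967809.
After k=1: 0.0372993.
Correction k=2: B_{4}/4! · (f^{(3)}(13) − f^{(3)}(4)) = −1/720 · (-1.24306e-05 − (-0.0146484)) = -2.03278e-05.
After k=2: 0.0372790.
Correction k=3: B_{6}/6! · (f^{(5)}(13) − f^{(5)}(4)) = 1/30240 · (-3.08925e-06 − (-0.0384521)) = 1.27146e-06.

S_3 ≈ 0.0372803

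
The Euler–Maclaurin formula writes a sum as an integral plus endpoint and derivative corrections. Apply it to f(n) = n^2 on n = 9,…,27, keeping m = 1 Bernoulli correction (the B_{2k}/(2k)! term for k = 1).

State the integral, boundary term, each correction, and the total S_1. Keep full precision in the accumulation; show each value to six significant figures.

The integral term ∫_9^27 x^2 dx = 6318.00.
Endpoint term: (f(9) + f(27))/2 = (81.0000 + 729.000)/2 = 405.000.
Running total after boundary: 6723.00.
Correction k=1: B_{2}/2! · (f^{(1)}(27) − f^{(1)}(9)) = 1/12 · (54.0000 − 18.0000) = 3.00000.

S_1 ≈ 6726.00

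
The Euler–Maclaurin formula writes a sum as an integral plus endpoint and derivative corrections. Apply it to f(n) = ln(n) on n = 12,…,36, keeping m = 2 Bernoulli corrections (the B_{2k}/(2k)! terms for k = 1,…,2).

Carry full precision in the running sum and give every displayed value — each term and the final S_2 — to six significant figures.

The integral term ∫_12^36 ln(x) dx = 75.1878.
Endpoint term: (f(12) + f(36))/2 = (2.48491 + 3.58352)/2 = 3.03421.
Running total after boundary: 78.2220.
Correction k=1: B_{2}/2! · (f^{(1)}(36) − f^{(1)}(12)) = 1/12 · (0.0277778 − 0.0833333) = -0.00462963.
Running total after k=1: 78.2174.
Correction k=2: B_{4}/4! · (f^{(3)}(36) − f^{(3)}(12)) = −1/720 · (4.28669e-05 − 0.00115741) = 1.54797e-06.

S_2 ≈ 78.2174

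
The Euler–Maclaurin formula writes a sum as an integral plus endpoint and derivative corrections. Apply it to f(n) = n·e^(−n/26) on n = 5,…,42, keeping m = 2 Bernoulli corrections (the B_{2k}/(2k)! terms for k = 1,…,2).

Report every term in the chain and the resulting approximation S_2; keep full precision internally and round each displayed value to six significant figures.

S_2 ≈ 319.661

∫_5^42 x·e^(−x/26) dx evaluates to 313.489.
Boundary: ½(f(5) + f(42)) = ½(4.12526 + 8.35020) = 6.23773.
Running total after boundary: 319.727.
k=1: B_{2}/(2)! × [f^{(1)}(42) − f^{(1)}(5)] = 1/12 × (-0.122347 − 0.666389) = -0.0657280.
Running total after k=1: 319.661.
k=2: B_{4}/(4)! × [f^{(3)}(42) − f^{(3)}(5)] = −1/720 × (0.000407221 − 0.00342677) = 4.19382e-06.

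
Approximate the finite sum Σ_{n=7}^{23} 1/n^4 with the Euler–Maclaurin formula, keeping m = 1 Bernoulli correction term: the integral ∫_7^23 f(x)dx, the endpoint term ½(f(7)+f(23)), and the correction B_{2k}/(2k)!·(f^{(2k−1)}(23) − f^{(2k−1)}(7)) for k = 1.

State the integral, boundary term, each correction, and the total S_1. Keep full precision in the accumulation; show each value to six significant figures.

S_1 ≈ 0.00117424

∫_7^23 1/x^4 dx evaluates to 0.000944421.
Boundary: ½(f(7) + f(23)) = ½(0.000416493 + 3.57346e-06) = 0.000210033.
Running total after boundary: 0.00115445.
Order-1 term: 1/12 · (-6.21471e-07 − (-0.000237996)) = 1.97812e-05.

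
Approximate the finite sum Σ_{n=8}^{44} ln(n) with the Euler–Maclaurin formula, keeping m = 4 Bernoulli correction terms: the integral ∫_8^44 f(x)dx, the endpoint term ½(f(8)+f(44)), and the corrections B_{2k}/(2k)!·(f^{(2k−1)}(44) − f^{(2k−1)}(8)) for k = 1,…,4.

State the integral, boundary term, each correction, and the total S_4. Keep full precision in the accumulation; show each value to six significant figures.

Integral: ∫_8^44 ln(x) dx = 113.869.
Boundary: ½(f(8) + f(44)) = ½(2.07944 + 3.78419) = 2.93182.
Running total after boundary: 116.801.
Correction k=1: B_{2}/2! · (f^{(1)}(44) − f^{(1)}(8)) = 1/12 · (0.0227273 − 0.125000) = -0.00852273.
Partial sum through k=1: 116.792.
Correction k=2: B_{4}/4! · (f^{(3)}(44) − f^{(3)}(8)) = −1/720 · (2.34786e-05 − 0.00390625) = 5.39274e-06.
Partial sum through k=2: 116.792.
Correction k=3: B_{6}/6! · (f^{(5)}(44) − f^{(5)}(8)) = 1/30240 · (1.45528e-07 − 0.000732422) = -2.42155e-08.
Partial sum through k=3: 116.792.
Correction k=4: B_{8}/8! · (f^{(7)}(44) − f^{(7)}(8)) = −1/1209600 · (2.25509e-09 − 0.000343323) = 2.83830e-10.

S_4 ≈ 116.792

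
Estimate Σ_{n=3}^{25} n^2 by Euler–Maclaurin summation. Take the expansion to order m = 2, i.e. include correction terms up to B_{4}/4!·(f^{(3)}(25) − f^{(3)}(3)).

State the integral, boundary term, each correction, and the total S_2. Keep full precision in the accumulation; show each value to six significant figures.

Integral: ∫_3^25 x^2 dx = 5199.33.
½[f(3) + f(25)] = ½[9.00000 + 625.000] = 317.000.
Integral + boundary = 5516.33.
Correction k=1: B_{2}/2! · (f^{(1)}(25) − f^{(1)}(3)) = 1/12 · (50.0000 − 6.00000) = 3.66667.
Running total after k=1: 5520.00.
Correction k=2: B_{4}/4! · (f^{(3)}(25) − f^{(3)}(3)) = −1/720 · (0.00000 − 0.00000) = 0.00000.

S_2 ≈ 5520.00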